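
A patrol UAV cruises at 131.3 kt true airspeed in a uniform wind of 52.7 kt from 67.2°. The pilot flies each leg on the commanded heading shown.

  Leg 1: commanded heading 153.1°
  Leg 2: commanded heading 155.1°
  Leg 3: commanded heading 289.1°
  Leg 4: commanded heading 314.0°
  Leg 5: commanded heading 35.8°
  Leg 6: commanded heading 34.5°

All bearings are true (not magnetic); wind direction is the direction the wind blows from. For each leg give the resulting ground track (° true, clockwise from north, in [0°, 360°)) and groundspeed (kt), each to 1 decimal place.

Leg 1: heading 153.1°; drift +22.4° → track 175.5°, groundspeed 137.9 kt
Leg 2: heading 155.1°; drift +22.2° → track 177.3°, groundspeed 139.7 kt
Leg 3: heading 289.1°; drift -11.7° → track 277.4°, groundspeed 174.1 kt
Leg 4: heading 314.0°; drift -17.7° → track 296.3°, groundspeed 159.6 kt
Leg 5: heading 35.8°; drift -17.6° → track 18.2°, groundspeed 90.6 kt
Leg 6: heading 34.5°; drift -18.1° → track 16.4°, groundspeed 91.5 kt

Leg 1: track=175.5°, groundspeed=137.9 kt
Leg 2: track=177.3°, groundspeed=139.7 kt
Leg 3: track=277.4°, groundspeed=174.1 kt
Leg 4: track=296.3°, groundspeed=159.6 kt
Leg 5: track=18.2°, groundspeed=90.6 kt
Leg 6: track=16.4°, groundspeed=91.5 kt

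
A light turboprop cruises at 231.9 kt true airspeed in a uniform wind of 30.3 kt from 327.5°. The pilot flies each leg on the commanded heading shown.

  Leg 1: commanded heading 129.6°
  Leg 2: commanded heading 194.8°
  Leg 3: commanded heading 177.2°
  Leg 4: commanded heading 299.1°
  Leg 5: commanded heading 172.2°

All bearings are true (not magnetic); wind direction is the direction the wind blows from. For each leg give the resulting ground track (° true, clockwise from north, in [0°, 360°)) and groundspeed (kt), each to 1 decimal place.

Leg 1: track=131.6°, groundspeed=260.9 kt
Leg 2: track=189.8°, groundspeed=253.4 kt
Leg 3: track=173.9°, groundspeed=258.7 kt
Leg 4: track=295.1°, groundspeed=205.8 kt
Leg 5: track=169.4°, groundspeed=259.7 kt

Leg 1: heading 129.6°; drift +2.0° → track 131.6°, groundspeed 260.9 kt
Leg 2: heading 194.8°; drift -5.0° → track 189.8°, groundspeed 253.4 kt
Leg 3: heading 177.2°; drift -3.3° → track 173.9°, groundspeed 258.7 kt
Leg 4: heading 299.1°; drift -4.0° → track 295.1°, groundspeed 205.8 kt
Leg 5: heading 172.2°; drift -2.8° → track 169.4°, groundspeed 259.7 kt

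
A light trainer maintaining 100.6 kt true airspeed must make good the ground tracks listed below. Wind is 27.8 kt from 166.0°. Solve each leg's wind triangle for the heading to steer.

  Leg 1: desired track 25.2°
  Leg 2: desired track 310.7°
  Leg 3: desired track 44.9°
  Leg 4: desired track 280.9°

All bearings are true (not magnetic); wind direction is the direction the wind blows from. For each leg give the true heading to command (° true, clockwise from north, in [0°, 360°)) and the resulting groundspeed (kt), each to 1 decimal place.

Leg 1: heading=35.3°, groundspeed=120.6 kt
Leg 2: heading=301.5°, groundspeed=122.0 kt
Leg 3: heading=58.6°, groundspeed=112.1 kt
Leg 4: heading=266.4°, groundspeed=109.1 kt

Leg 1: desired track 25.2°; wind correction +10.1° → command heading 35.3°, groundspeed 120.6 kt
Leg 2: desired track 310.7°; wind correction -9.2° → command heading 301.5°, groundspeed 122.0 kt
Leg 3: desired track 44.9°; wind correction +13.7° → command heading 58.6°, groundspeed 112.1 kt
Leg 4: desired track 280.9°; wind correction -14.5° → command heading 266.4°, groundspeed 109.1 kt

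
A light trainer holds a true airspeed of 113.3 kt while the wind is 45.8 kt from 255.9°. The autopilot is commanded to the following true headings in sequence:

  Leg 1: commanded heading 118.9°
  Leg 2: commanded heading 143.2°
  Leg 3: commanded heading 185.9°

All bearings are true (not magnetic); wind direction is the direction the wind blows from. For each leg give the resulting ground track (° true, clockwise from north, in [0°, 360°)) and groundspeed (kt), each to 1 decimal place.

Leg 1: heading 118.9°; drift -12.0° → track 106.9°, groundspeed 150.1 kt
Leg 2: heading 143.2°; drift -17.9° → track 125.3°, groundspeed 137.6 kt
Leg 3: heading 185.9°; drift -23.8° → track 162.1°, groundspeed 106.7 kt

Leg 1: track=106.9°, groundspeed=150.1 kt
Leg 2: track=125.3°, groundspeed=137.6 kt
Leg 3: track=162.1°, groundspeed=106.7 kt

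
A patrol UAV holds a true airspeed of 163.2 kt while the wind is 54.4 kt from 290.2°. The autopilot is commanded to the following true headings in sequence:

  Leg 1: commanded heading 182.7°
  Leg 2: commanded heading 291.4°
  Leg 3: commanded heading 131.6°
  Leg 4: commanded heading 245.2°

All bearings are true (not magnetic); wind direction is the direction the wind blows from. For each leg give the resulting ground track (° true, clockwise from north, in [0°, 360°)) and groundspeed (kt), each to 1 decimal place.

Leg 1: heading 182.7°; drift -16.1° → track 166.6°, groundspeed 186.9 kt
Leg 2: heading 291.4°; drift +0.6° → track 292.0°, groundspeed 108.8 kt
Leg 3: heading 131.6°; drift -5.3° → track 126.3°, groundspeed 214.8 kt
Leg 4: heading 245.2°; drift -17.1° → track 228.1°, groundspeed 130.5 kt

Leg 1: track=166.6°, groundspeed=186.9 kt
Leg 2: track=292.0°, groundspeed=108.8 kt
Leg 3: track=126.3°, groundspeed=214.8 kt
Leg 4: track=228.1°, groundspeed=130.5 kt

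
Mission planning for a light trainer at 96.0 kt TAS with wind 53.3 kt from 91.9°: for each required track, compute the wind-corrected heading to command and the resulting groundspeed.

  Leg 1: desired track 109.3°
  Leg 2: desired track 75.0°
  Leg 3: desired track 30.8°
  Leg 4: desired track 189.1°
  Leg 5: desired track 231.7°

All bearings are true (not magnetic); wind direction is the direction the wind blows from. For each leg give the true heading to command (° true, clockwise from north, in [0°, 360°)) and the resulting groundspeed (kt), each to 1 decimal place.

Leg 1: desired track 109.3°; wind correction -9.6° → command heading 99.7°, groundspeed 43.8 kt
Leg 2: desired track 75.0°; wind correction +9.3° → command heading 84.3°, groundspeed 43.7 kt
Leg 3: desired track 30.8°; wind correction +29.1° → command heading 59.9°, groundspeed 58.1 kt
Leg 4: desired track 189.1°; wind correction -33.4° → command heading 155.7°, groundspeed 86.8 kt
Leg 5: desired track 231.7°; wind correction -21.0° → command heading 210.7°, groundspeed 130.3 kt

Leg 1: heading=99.7°, groundspeed=43.8 kt
Leg 2: heading=84.3°, groundspeed=43.7 kt
Leg 3: heading=59.9°, groundspeed=58.1 kt
Leg 4: heading=155.7°, groundspeed=86.8 kt
Leg 5: heading=210.7°, groundspeed=130.3 kt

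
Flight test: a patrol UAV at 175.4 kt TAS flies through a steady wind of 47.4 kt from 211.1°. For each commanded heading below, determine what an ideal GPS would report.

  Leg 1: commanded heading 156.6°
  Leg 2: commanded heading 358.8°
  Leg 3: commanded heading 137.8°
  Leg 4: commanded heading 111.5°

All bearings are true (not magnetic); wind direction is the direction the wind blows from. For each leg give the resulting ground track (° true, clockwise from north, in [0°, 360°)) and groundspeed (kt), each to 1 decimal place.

Leg 1: heading 156.6°; drift -14.6° → track 142.0°, groundspeed 152.8 kt
Leg 2: heading 358.8°; drift +6.7° → track 5.5°, groundspeed 216.9 kt
Leg 3: heading 137.8°; drift -15.7° → track 122.1°, groundspeed 168.0 kt
Leg 4: heading 111.5°; drift -14.3° → track 97.2°, groundspeed 189.2 kt

Leg 1: track=142.0°, groundspeed=152.8 kt
Leg 2: track=5.5°, groundspeed=216.9 kt
Leg 3: track=122.1°, groundspeed=168.0 kt
Leg 4: track=97.2°, groundspeed=189.2 kt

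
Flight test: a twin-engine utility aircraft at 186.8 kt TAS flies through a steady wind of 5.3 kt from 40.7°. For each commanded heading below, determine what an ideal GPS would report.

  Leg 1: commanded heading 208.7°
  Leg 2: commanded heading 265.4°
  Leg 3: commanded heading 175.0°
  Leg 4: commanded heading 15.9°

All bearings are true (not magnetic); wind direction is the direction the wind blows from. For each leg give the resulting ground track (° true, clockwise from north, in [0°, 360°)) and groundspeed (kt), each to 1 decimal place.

Leg 1: track=209.0°, groundspeed=192.0 kt
Leg 2: track=264.3°, groundspeed=190.6 kt
Leg 3: track=176.1°, groundspeed=190.5 kt
Leg 4: track=15.2°, groundspeed=182.0 kt

Leg 1: heading 208.7°; drift +0.3° → track 209.0°, groundspeed 192.0 kt
Leg 2: heading 265.4°; drift -1.1° → track 264.3°, groundspeed 190.6 kt
Leg 3: heading 175.0°; drift +1.1° → track 176.1°, groundspeed 190.5 kt
Leg 4: heading 15.9°; drift -0.7° → track 15.2°, groundspeed 182.0 kt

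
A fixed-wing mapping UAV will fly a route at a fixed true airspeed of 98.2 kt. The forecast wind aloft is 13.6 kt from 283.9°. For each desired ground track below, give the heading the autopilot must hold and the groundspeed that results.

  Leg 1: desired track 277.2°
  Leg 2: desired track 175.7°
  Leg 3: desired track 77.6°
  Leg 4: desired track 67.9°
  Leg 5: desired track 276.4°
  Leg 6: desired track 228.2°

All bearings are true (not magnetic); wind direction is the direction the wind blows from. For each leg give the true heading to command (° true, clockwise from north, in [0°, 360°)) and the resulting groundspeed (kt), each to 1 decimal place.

Leg 1: desired track 277.2°; wind correction +0.9° → command heading 278.1°, groundspeed 84.7 kt
Leg 2: desired track 175.7°; wind correction +7.6° → command heading 183.3°, groundspeed 101.6 kt
Leg 3: desired track 77.6°; wind correction -3.5° → command heading 74.1°, groundspeed 110.2 kt
Leg 4: desired track 67.9°; wind correction -4.7° → command heading 63.2°, groundspeed 108.9 kt
Leg 5: desired track 276.4°; wind correction +1.0° → command heading 277.4°, groundspeed 84.7 kt
Leg 6: desired track 228.2°; wind correction +6.6° → command heading 234.8°, groundspeed 89.9 kt

Leg 1: heading=278.1°, groundspeed=84.7 kt
Leg 2: heading=183.3°, groundspeed=101.6 kt
Leg 3: heading=74.1°, groundspeed=110.2 kt
Leg 4: heading=63.2°, groundspeed=108.9 kt
Leg 5: heading=277.4°, groundspeed=84.7 kt
Leg 6: heading=234.8°, groundspeed=89.9 kt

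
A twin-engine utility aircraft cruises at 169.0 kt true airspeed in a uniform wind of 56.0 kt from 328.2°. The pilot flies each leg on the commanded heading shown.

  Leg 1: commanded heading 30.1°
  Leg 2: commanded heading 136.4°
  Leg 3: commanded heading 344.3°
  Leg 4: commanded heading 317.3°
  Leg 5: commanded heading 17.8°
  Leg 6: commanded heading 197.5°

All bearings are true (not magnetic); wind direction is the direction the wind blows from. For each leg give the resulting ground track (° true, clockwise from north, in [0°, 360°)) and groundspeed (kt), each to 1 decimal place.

Leg 1: heading 30.1°; drift +19.1° → track 49.2°, groundspeed 150.9 kt
Leg 2: heading 136.4°; drift +2.9° → track 139.3°, groundspeed 224.1 kt
Leg 3: heading 344.3°; drift +7.7° → track 352.0°, groundspeed 116.2 kt
Leg 4: heading 317.3°; drift -5.3° → track 312.0°, groundspeed 114.5 kt
Leg 5: heading 17.8°; drift +17.8° → track 35.6°, groundspeed 139.4 kt
Leg 6: heading 197.5°; drift -11.7° → track 185.8°, groundspeed 209.9 kt

Leg 1: track=49.2°, groundspeed=150.9 kt
Leg 2: track=139.3°, groundspeed=224.1 kt
Leg 3: track=352.0°, groundspeed=116.2 kt
Leg 4: track=312.0°, groundspeed=114.5 kt
Leg 5: track=35.6°, groundspeed=139.4 kt
Leg 6: track=185.8°, groundspeed=209.9 kt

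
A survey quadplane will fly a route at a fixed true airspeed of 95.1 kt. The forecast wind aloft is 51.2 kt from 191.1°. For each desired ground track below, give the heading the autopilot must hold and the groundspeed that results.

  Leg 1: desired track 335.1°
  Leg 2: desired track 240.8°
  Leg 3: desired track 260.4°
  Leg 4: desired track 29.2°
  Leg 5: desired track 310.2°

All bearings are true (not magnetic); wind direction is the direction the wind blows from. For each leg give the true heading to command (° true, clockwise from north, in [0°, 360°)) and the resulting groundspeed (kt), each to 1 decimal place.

Leg 1: heading=316.7°, groundspeed=131.6 kt
Leg 2: heading=216.6°, groundspeed=53.6 kt
Leg 3: heading=230.2°, groundspeed=64.1 kt
Leg 4: heading=38.8°, groundspeed=142.4 kt
Leg 5: heading=282.1°, groundspeed=108.8 kt

Leg 1: desired track 335.1°; wind correction -18.4° → command heading 316.7°, groundspeed 131.6 kt
Leg 2: desired track 240.8°; wind correction -24.2° → command heading 216.6°, groundspeed 53.6 kt
Leg 3: desired track 260.4°; wind correction -30.2° → command heading 230.2°, groundspeed 64.1 kt
Leg 4: desired track 29.2°; wind correction +9.6° → command heading 38.8°, groundspeed 142.4 kt
Leg 5: desired track 310.2°; wind correction -28.1° → command heading 282.1°, groundspeed 108.8 kt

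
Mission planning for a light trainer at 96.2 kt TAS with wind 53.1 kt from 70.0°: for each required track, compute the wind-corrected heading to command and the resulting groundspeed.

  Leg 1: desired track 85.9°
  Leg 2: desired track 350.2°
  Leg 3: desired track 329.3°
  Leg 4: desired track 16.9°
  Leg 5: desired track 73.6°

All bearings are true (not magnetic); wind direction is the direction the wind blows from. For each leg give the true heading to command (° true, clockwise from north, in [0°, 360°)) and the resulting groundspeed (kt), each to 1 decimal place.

Leg 1: desired track 85.9°; wind correction -8.7° → command heading 77.2°, groundspeed 44.0 kt
Leg 2: desired track 350.2°; wind correction +32.9° → command heading 23.1°, groundspeed 71.4 kt
Leg 3: desired track 329.3°; wind correction +32.8° → command heading 2.1°, groundspeed 90.7 kt
Leg 4: desired track 16.9°; wind correction +26.2° → command heading 43.1°, groundspeed 54.4 kt
Leg 5: desired track 73.6°; wind correction -2.0° → command heading 71.6°, groundspeed 43.1 kt

Leg 1: heading=77.2°, groundspeed=44.0 kt
Leg 2: heading=23.1°, groundspeed=71.4 kt
Leg 3: heading=2.1°, groundspeed=90.7 kt
Leg 4: heading=43.1°, groundspeed=54.4 kt
Leg 5: heading=71.6°, groundspeed=43.1 kt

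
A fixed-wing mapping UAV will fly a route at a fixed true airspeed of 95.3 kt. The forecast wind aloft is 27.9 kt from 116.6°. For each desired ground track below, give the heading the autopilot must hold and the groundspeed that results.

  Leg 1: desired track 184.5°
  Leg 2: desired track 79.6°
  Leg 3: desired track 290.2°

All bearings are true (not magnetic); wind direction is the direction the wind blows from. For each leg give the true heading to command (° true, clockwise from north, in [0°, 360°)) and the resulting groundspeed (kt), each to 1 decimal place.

Leg 1: desired track 184.5°; wind correction -15.7° → command heading 168.8°, groundspeed 81.2 kt
Leg 2: desired track 79.6°; wind correction +10.1° → command heading 89.7°, groundspeed 71.5 kt
Leg 3: desired track 290.2°; wind correction -1.9° → command heading 288.3°, groundspeed 123.0 kt

Leg 1: heading=168.8°, groundspeed=81.2 kt
Leg 2: heading=89.7°, groundspeed=71.5 kt
Leg 3: heading=288.3°, groundspeed=123.0 kt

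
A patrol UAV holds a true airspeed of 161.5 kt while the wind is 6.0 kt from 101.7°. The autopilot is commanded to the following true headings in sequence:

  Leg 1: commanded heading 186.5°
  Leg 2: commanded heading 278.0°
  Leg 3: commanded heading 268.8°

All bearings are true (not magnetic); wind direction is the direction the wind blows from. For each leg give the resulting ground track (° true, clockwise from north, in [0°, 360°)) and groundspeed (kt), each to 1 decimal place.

Leg 1: track=188.6°, groundspeed=161.1 kt
Leg 2: track=278.1°, groundspeed=167.5 kt
Leg 3: track=269.3°, groundspeed=167.4 kt

Leg 1: heading 186.5°; drift +2.1° → track 188.6°, groundspeed 161.1 kt
Leg 2: heading 278.0°; drift +0.1° → track 278.1°, groundspeed 167.5 kt
Leg 3: heading 268.8°; drift +0.5° → track 269.3°, groundspeed 167.4 kt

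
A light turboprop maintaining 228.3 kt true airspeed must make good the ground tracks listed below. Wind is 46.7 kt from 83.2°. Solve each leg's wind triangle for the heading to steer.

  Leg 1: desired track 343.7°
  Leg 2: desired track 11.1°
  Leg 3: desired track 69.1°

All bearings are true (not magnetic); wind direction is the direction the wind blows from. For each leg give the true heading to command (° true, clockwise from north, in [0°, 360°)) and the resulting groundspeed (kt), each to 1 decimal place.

Leg 1: desired track 343.7°; wind correction +11.6° → command heading 355.3°, groundspeed 231.3 kt
Leg 2: desired track 11.1°; wind correction +11.2° → command heading 22.3°, groundspeed 209.6 kt
Leg 3: desired track 69.1°; wind correction +2.9° → command heading 72.0°, groundspeed 182.7 kt

Leg 1: heading=355.3°, groundspeed=231.3 kt
Leg 2: heading=22.3°, groundspeed=209.6 kt
Leg 3: heading=72.0°, groundspeed=182.7 kt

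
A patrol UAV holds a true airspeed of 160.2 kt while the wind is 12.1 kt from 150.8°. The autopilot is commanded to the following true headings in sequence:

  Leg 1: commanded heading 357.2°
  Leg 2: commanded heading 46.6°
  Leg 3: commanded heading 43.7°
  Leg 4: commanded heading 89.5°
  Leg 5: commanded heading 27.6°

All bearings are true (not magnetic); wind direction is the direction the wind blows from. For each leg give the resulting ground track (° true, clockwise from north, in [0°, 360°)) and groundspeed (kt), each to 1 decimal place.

Leg 1: heading 357.2°; drift -1.8° → track 355.4°, groundspeed 171.1 kt
Leg 2: heading 46.6°; drift -4.1° → track 42.5°, groundspeed 163.6 kt
Leg 3: heading 43.7°; drift -4.0° → track 39.7°, groundspeed 164.2 kt
Leg 4: heading 89.5°; drift -3.9° → track 85.6°, groundspeed 154.8 kt
Leg 5: heading 27.6°; drift -3.5° → track 24.1°, groundspeed 167.1 kt

Leg 1: track=355.4°, groundspeed=171.1 kt
Leg 2: track=42.5°, groundspeed=163.6 kt
Leg 3: track=39.7°, groundspeed=164.2 kt
Leg 4: track=85.6°, groundspeed=154.8 kt
Leg 5: track=24.1°, groundspeed=167.1 kt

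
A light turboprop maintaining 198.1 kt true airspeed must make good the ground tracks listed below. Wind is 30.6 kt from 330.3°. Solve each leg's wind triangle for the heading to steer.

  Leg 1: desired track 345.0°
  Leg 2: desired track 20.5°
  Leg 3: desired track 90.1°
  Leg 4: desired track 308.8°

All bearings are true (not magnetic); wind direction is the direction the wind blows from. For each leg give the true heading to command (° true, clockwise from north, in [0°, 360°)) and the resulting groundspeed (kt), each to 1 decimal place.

Leg 1: heading=342.8°, groundspeed=168.3 kt
Leg 2: heading=13.7°, groundspeed=177.1 kt
Leg 3: heading=82.4°, groundspeed=211.5 kt
Leg 4: heading=312.0°, groundspeed=169.3 kt

Leg 1: desired track 345.0°; wind correction -2.2° → command heading 342.8°, groundspeed 168.3 kt
Leg 2: desired track 20.5°; wind correction -6.8° → command heading 13.7°, groundspeed 177.1 kt
Leg 3: desired track 90.1°; wind correction -7.7° → command heading 82.4°, groundspeed 211.5 kt
Leg 4: desired track 308.8°; wind correction +3.2° → command heading 312.0°, groundspeed 169.3 kt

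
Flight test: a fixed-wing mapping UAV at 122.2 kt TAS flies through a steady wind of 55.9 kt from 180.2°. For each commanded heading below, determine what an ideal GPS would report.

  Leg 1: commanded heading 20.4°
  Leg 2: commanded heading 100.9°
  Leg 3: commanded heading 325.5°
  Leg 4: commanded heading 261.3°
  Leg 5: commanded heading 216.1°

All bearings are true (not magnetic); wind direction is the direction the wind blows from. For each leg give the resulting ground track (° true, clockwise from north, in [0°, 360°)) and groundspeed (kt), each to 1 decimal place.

Leg 1: track=14.1°, groundspeed=175.7 kt
Leg 2: track=74.7°, groundspeed=124.6 kt
Leg 3: track=336.2°, groundspeed=171.1 kt
Leg 4: track=287.2°, groundspeed=126.3 kt
Leg 5: track=239.2°, groundspeed=83.6 kt

Leg 1: heading 20.4°; drift -6.3° → track 14.1°, groundspeed 175.7 kt
Leg 2: heading 100.9°; drift -26.2° → track 74.7°, groundspeed 124.6 kt
Leg 3: heading 325.5°; drift +10.7° → track 336.2°, groundspeed 171.1 kt
Leg 4: heading 261.3°; drift +25.9° → track 287.2°, groundspeed 126.3 kt
Leg 5: heading 216.1°; drift +23.1° → track 239.2°, groundspeed 83.6 kt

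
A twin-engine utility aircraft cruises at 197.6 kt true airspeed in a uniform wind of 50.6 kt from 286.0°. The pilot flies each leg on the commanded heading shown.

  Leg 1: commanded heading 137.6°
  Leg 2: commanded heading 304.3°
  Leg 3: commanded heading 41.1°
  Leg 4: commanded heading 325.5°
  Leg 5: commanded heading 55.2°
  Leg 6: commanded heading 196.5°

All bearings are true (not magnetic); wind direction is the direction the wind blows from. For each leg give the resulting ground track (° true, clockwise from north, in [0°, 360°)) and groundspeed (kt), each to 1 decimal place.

Leg 1: track=131.3°, groundspeed=242.2 kt
Leg 2: track=310.4°, groundspeed=150.4 kt
Leg 3: track=52.9°, groundspeed=223.8 kt
Leg 4: track=337.0°, groundspeed=161.8 kt
Leg 5: track=64.9°, groundspeed=232.9 kt
Leg 6: track=182.1°, groundspeed=203.5 kt

Leg 1: heading 137.6°; drift -6.3° → track 131.3°, groundspeed 242.2 kt
Leg 2: heading 304.3°; drift +6.1° → track 310.4°, groundspeed 150.4 kt
Leg 3: heading 41.1°; drift +11.8° → track 52.9°, groundspeed 223.8 kt
Leg 4: heading 325.5°; drift +11.5° → track 337.0°, groundspeed 161.8 kt
Leg 5: heading 55.2°; drift +9.7° → track 64.9°, groundspeed 232.9 kt
Leg 6: heading 196.5°; drift -14.4° → track 182.1°, groundspeed 203.5 kt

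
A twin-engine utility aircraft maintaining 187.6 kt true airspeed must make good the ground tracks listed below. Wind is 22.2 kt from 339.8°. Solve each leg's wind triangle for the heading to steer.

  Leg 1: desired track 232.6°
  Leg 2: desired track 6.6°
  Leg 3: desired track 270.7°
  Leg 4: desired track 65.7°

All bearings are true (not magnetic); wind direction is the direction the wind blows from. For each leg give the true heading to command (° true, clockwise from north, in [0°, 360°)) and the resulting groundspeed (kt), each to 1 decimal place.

Leg 1: desired track 232.6°; wind correction +6.5° → command heading 239.1°, groundspeed 193.0 kt
Leg 2: desired track 6.6°; wind correction -3.1° → command heading 3.5°, groundspeed 167.5 kt
Leg 3: desired track 270.7°; wind correction +6.3° → command heading 277.0°, groundspeed 178.5 kt
Leg 4: desired track 65.7°; wind correction -6.8° → command heading 58.9°, groundspeed 184.7 kt

Leg 1: heading=239.1°, groundspeed=193.0 kt
Leg 2: heading=3.5°, groundspeed=167.5 kt
Leg 3: heading=277.0°, groundspeed=178.5 kt
Leg 4: heading=58.9°, groundspeed=184.7 kt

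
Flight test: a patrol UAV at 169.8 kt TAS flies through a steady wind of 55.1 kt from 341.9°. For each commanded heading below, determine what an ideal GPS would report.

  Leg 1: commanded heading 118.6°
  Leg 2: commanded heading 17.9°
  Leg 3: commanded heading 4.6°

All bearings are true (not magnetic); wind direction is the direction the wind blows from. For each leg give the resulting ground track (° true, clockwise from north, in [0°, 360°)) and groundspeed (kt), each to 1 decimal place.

Leg 1: track=128.8°, groundspeed=213.3 kt
Leg 2: track=32.4°, groundspeed=129.3 kt
Leg 3: track=14.7°, groundspeed=120.9 kt

Leg 1: heading 118.6°; drift +10.2° → track 128.8°, groundspeed 213.3 kt
Leg 2: heading 17.9°; drift +14.5° → track 32.4°, groundspeed 129.3 kt
Leg 3: heading 4.6°; drift +10.1° → track 14.7°, groundspeed 120.9 kt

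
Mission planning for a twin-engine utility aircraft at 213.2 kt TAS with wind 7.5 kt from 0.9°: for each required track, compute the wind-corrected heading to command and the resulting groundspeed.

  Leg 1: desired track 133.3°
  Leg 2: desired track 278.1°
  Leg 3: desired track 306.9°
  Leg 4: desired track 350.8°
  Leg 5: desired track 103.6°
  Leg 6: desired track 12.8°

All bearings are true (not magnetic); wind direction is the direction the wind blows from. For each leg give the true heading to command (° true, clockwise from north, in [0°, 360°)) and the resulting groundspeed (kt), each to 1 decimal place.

Leg 1: desired track 133.3°; wind correction -1.5° → command heading 131.8°, groundspeed 218.2 kt
Leg 2: desired track 278.1°; wind correction +2.0° → command heading 280.1°, groundspeed 212.1 kt
Leg 3: desired track 306.9°; wind correction +1.6° → command heading 308.5°, groundspeed 208.7 kt
Leg 4: desired track 350.8°; wind correction +0.4° → command heading 351.2°, groundspeed 205.8 kt
Leg 5: desired track 103.6°; wind correction -2.0° → command heading 101.6°, groundspeed 214.7 kt
Leg 6: desired track 12.8°; wind correction -0.4° → command heading 12.4°, groundspeed 205.9 kt

Leg 1: heading=131.8°, groundspeed=218.2 kt
Leg 2: heading=280.1°, groundspeed=212.1 kt
Leg 3: heading=308.5°, groundspeed=208.7 kt
Leg 4: heading=351.2°, groundspeed=205.8 kt
Leg 5: heading=101.6°, groundspeed=214.7 kt
Leg 6: heading=12.4°, groundspeed=205.9 kt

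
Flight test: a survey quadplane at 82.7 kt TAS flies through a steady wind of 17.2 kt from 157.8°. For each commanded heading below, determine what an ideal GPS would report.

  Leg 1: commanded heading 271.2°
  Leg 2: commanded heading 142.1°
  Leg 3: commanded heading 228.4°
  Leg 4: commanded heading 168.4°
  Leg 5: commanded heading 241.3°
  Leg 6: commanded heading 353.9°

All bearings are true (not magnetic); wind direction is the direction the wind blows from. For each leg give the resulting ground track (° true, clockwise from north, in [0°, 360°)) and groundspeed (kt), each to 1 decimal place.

Leg 1: track=281.2°, groundspeed=90.9 kt
Leg 2: track=138.1°, groundspeed=66.3 kt
Leg 3: track=240.3°, groundspeed=78.7 kt
Leg 4: track=171.2°, groundspeed=65.9 kt
Leg 5: track=253.2°, groundspeed=82.5 kt
Leg 6: track=351.1°, groundspeed=99.3 kt

Leg 1: heading 271.2°; drift +10.0° → track 281.2°, groundspeed 90.9 kt
Leg 2: heading 142.1°; drift -4.0° → track 138.1°, groundspeed 66.3 kt
Leg 3: heading 228.4°; drift +11.9° → track 240.3°, groundspeed 78.7 kt
Leg 4: heading 168.4°; drift +2.8° → track 171.2°, groundspeed 65.9 kt
Leg 5: heading 241.3°; drift +11.9° → track 253.2°, groundspeed 82.5 kt
Leg 6: heading 353.9°; drift -2.8° → track 351.1°, groundspeed 99.3 kt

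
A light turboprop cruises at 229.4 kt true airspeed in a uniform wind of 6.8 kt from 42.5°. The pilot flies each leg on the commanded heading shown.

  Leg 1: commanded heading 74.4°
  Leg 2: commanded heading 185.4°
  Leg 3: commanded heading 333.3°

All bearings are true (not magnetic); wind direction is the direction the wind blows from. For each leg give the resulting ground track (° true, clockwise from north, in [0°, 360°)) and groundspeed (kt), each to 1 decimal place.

Leg 1: heading 74.4°; drift +0.9° → track 75.3°, groundspeed 223.7 kt
Leg 2: heading 185.4°; drift +1.0° → track 186.4°, groundspeed 234.9 kt
Leg 3: heading 333.3°; drift -1.6° → track 331.7°, groundspeed 227.1 kt

Leg 1: track=75.3°, groundspeed=223.7 kt
Leg 2: track=186.4°, groundspeed=234.9 kt
Leg 3: track=331.7°, groundspeed=227.1 kt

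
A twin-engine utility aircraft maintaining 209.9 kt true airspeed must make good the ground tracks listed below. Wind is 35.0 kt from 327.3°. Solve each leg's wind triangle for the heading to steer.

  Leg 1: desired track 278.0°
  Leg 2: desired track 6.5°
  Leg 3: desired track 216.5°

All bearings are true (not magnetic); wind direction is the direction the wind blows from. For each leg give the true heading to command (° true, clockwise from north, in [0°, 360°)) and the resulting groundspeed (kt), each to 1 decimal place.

Leg 1: heading=285.3°, groundspeed=185.4 kt
Leg 2: heading=0.5°, groundspeed=181.6 kt
Leg 3: heading=225.5°, groundspeed=219.8 kt

Leg 1: desired track 278.0°; wind correction +7.3° → command heading 285.3°, groundspeed 185.4 kt
Leg 2: desired track 6.5°; wind correction -6.0° → command heading 0.5°, groundspeed 181.6 kt
Leg 3: desired track 216.5°; wind correction +9.0° → command heading 225.5°, groundspeed 219.8 kt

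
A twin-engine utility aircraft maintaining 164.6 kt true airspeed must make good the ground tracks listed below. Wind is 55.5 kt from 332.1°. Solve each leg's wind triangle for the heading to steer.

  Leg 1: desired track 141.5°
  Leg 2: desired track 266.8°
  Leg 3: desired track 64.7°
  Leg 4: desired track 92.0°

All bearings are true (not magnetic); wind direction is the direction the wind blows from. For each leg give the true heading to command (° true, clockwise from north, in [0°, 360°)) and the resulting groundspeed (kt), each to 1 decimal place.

Leg 1: heading=137.9°, groundspeed=218.8 kt
Leg 2: heading=284.6°, groundspeed=133.5 kt
Leg 3: heading=45.0°, groundspeed=157.5 kt
Leg 4: heading=75.0°, groundspeed=185.1 kt

Leg 1: desired track 141.5°; wind correction -3.6° → command heading 137.9°, groundspeed 218.8 kt
Leg 2: desired track 266.8°; wind correction +17.8° → command heading 284.6°, groundspeed 133.5 kt
Leg 3: desired track 64.7°; wind correction -19.7° → command heading 45.0°, groundspeed 157.5 kt
Leg 4: desired track 92.0°; wind correction -17.0° → command heading 75.0°, groundspeed 185.1 kt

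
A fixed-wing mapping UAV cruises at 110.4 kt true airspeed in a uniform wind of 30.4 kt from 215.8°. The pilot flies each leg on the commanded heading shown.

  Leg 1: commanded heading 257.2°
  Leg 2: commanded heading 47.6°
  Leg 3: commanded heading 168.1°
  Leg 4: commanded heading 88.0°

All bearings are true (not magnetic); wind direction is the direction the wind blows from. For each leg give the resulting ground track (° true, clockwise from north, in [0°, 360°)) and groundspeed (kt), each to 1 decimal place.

Leg 1: track=270.1°, groundspeed=89.9 kt
Leg 2: track=45.1°, groundspeed=140.3 kt
Leg 3: track=154.1°, groundspeed=92.7 kt
Leg 4: track=77.5°, groundspeed=131.2 kt

Leg 1: heading 257.2°; drift +12.9° → track 270.1°, groundspeed 89.9 kt
Leg 2: heading 47.6°; drift -2.5° → track 45.1°, groundspeed 140.3 kt
Leg 3: heading 168.1°; drift -14.0° → track 154.1°, groundspeed 92.7 kt
Leg 4: heading 88.0°; drift -10.5° → track 77.5°, groundspeed 131.2 kt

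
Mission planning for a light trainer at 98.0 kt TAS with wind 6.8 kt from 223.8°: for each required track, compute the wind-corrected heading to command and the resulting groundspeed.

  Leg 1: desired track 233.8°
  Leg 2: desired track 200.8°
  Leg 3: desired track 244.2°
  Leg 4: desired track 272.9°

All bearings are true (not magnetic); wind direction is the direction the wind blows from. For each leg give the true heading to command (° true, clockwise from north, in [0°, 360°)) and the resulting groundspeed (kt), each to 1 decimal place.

Leg 1: heading=233.1°, groundspeed=91.3 kt
Leg 2: heading=202.4°, groundspeed=91.7 kt
Leg 3: heading=242.8°, groundspeed=91.6 kt
Leg 4: heading=269.9°, groundspeed=93.4 kt

Leg 1: desired track 233.8°; wind correction -0.7° → command heading 233.1°, groundspeed 91.3 kt
Leg 2: desired track 200.8°; wind correction +1.6° → command heading 202.4°, groundspeed 91.7 kt
Leg 3: desired track 244.2°; wind correction -1.4° → command heading 242.8°, groundspeed 91.6 kt
Leg 4: desired track 272.9°; wind correction -3.0° → command heading 269.9°, groundspeed 93.4 kt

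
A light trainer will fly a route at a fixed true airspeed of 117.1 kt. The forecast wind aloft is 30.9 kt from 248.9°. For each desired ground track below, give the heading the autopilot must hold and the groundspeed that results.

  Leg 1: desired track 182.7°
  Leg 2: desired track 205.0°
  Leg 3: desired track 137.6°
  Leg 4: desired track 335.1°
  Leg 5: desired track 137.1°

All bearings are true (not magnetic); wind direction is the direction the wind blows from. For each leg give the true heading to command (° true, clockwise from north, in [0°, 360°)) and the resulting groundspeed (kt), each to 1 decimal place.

Leg 1: desired track 182.7°; wind correction +14.0° → command heading 196.7°, groundspeed 101.2 kt
Leg 2: desired track 205.0°; wind correction +10.5° → command heading 215.5°, groundspeed 92.9 kt
Leg 3: desired track 137.6°; wind correction +14.2° → command heading 151.8°, groundspeed 124.7 kt
Leg 4: desired track 335.1°; wind correction -15.3° → command heading 319.8°, groundspeed 110.9 kt
Leg 5: desired track 137.1°; wind correction +14.2° → command heading 151.3°, groundspeed 125.0 kt

Leg 1: heading=196.7°, groundspeed=101.2 kt
Leg 2: heading=215.5°, groundspeed=92.9 kt
Leg 3: heading=151.8°, groundspeed=124.7 kt
Leg 4: heading=319.8°, groundspeed=110.9 kt
Leg 5: heading=151.3°, groundspeed=125.0 kt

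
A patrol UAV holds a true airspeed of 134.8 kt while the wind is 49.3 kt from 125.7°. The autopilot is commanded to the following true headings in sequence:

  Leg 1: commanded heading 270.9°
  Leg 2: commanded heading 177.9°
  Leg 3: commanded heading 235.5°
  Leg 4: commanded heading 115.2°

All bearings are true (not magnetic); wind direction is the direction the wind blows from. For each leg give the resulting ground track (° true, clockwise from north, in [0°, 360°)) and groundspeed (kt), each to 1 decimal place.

Leg 1: track=280.0°, groundspeed=177.5 kt
Leg 2: track=198.3°, groundspeed=111.6 kt
Leg 3: track=252.5°, groundspeed=158.4 kt
Leg 4: track=109.3°, groundspeed=86.8 kt

Leg 1: heading 270.9°; drift +9.1° → track 280.0°, groundspeed 177.5 kt
Leg 2: heading 177.9°; drift +20.4° → track 198.3°, groundspeed 111.6 kt
Leg 3: heading 235.5°; drift +17.0° → track 252.5°, groundspeed 158.4 kt
Leg 4: heading 115.2°; drift -5.9° → track 109.3°, groundspeed 86.8 kt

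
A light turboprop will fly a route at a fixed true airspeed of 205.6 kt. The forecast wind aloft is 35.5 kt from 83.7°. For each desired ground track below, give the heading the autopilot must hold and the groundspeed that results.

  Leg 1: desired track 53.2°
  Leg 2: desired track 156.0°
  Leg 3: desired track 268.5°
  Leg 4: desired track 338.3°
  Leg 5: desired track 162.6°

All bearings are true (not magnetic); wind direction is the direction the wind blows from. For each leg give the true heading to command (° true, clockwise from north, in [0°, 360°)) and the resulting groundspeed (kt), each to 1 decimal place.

Leg 1: desired track 53.2°; wind correction +5.0° → command heading 58.2°, groundspeed 174.2 kt
Leg 2: desired track 156.0°; wind correction -9.5° → command heading 146.5°, groundspeed 192.0 kt
Leg 3: desired track 268.5°; wind correction +0.8° → command heading 269.3°, groundspeed 241.0 kt
Leg 4: desired track 338.3°; wind correction +9.6° → command heading 347.9°, groundspeed 212.2 kt
Leg 5: desired track 162.6°; wind correction -9.8° → command heading 152.8°, groundspeed 195.8 kt

Leg 1: heading=58.2°, groundspeed=174.2 kt
Leg 2: heading=146.5°, groundspeed=192.0 kt
Leg 3: heading=269.3°, groundspeed=241.0 kt
Leg 4: heading=347.9°, groundspeed=212.2 kt
Leg 5: heading=152.8°, groundspeed=195.8 kt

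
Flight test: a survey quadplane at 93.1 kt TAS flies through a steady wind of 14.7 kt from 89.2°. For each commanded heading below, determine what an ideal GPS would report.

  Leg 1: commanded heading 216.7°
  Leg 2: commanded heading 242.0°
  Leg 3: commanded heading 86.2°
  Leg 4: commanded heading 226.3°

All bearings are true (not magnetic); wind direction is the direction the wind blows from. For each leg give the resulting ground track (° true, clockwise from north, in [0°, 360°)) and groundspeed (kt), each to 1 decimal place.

Leg 1: heading 216.7°; drift +6.5° → track 223.2°, groundspeed 102.7 kt
Leg 2: heading 242.0°; drift +3.6° → track 245.6°, groundspeed 106.4 kt
Leg 3: heading 86.2°; drift -0.6° → track 85.6°, groundspeed 78.4 kt
Leg 4: heading 226.3°; drift +5.5° → track 231.8°, groundspeed 104.3 kt

Leg 1: track=223.2°, groundspeed=102.7 kt
Leg 2: track=245.6°, groundspeed=106.4 kt
Leg 3: track=85.6°, groundspeed=78.4 kt
Leg 4: track=231.8°, groundspeed=104.3 kt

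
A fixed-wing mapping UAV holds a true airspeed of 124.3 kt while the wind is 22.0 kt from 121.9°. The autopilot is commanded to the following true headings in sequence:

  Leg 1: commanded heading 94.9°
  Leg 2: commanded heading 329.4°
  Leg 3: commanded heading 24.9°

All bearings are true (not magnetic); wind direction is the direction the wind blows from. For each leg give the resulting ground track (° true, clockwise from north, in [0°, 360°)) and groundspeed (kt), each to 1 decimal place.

Leg 1: heading 94.9°; drift -5.4° → track 89.5°, groundspeed 105.2 kt
Leg 2: heading 329.4°; drift -4.0° → track 325.4°, groundspeed 144.2 kt
Leg 3: heading 24.9°; drift -9.8° → track 15.1°, groundspeed 128.8 kt

Leg 1: track=89.5°, groundspeed=105.2 kt
Leg 2: track=325.4°, groundspeed=144.2 kt
Leg 3: track=15.1°, groundspeed=128.8 kt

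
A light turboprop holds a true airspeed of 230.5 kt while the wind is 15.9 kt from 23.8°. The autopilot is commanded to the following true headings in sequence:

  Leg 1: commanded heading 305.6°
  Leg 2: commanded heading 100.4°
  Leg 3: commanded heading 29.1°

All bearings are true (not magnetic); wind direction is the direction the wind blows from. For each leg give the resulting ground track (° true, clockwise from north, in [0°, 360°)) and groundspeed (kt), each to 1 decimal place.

Leg 1: track=301.7°, groundspeed=227.8 kt
Leg 2: track=104.3°, groundspeed=227.3 kt
Leg 3: track=29.5°, groundspeed=214.7 kt

Leg 1: heading 305.6°; drift -3.9° → track 301.7°, groundspeed 227.8 kt
Leg 2: heading 100.4°; drift +3.9° → track 104.3°, groundspeed 227.3 kt
Leg 3: heading 29.1°; drift +0.4° → track 29.5°, groundspeed 214.7 kt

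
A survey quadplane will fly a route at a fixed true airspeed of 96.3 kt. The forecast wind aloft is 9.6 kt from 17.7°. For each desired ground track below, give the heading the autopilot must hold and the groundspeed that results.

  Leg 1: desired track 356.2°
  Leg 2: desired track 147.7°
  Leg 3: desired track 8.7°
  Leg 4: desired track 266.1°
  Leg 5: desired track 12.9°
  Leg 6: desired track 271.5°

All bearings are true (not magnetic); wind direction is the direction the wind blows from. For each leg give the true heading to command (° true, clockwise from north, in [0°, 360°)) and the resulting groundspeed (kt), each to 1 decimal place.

Leg 1: heading=358.3°, groundspeed=87.3 kt
Leg 2: heading=143.3°, groundspeed=102.2 kt
Leg 3: heading=9.6°, groundspeed=86.8 kt
Leg 4: heading=271.4°, groundspeed=99.4 kt
Leg 5: heading=13.4°, groundspeed=86.7 kt
Leg 6: heading=277.0°, groundspeed=98.5 kt

Leg 1: desired track 356.2°; wind correction +2.1° → command heading 358.3°, groundspeed 87.3 kt
Leg 2: desired track 147.7°; wind correction -4.4° → command heading 143.3°, groundspeed 102.2 kt
Leg 3: desired track 8.7°; wind correction +0.9° → command heading 9.6°, groundspeed 86.8 kt
Leg 4: desired track 266.1°; wind correction +5.3° → command heading 271.4°, groundspeed 99.4 kt
Leg 5: desired track 12.9°; wind correction +0.5° → command heading 13.4°, groundspeed 86.7 kt
Leg 6: desired track 271.5°; wind correction +5.5° → command heading 277.0°, groundspeed 98.5 kt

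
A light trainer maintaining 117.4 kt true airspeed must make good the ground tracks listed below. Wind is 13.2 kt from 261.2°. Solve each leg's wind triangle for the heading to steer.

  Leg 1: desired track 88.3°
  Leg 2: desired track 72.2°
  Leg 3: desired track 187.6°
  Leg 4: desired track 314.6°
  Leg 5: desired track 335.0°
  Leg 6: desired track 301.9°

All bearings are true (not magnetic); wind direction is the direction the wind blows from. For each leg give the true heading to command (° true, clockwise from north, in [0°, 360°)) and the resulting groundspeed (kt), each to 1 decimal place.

Leg 1: heading=89.1°, groundspeed=130.5 kt
Leg 2: heading=71.2°, groundspeed=130.4 kt
Leg 3: heading=193.8°, groundspeed=113.0 kt
Leg 4: heading=309.4°, groundspeed=109.1 kt
Leg 5: heading=328.8°, groundspeed=113.0 kt
Leg 6: heading=297.7°, groundspeed=107.1 kt

Leg 1: desired track 88.3°; wind correction +0.8° → command heading 89.1°, groundspeed 130.5 kt
Leg 2: desired track 72.2°; wind correction -1.0° → command heading 71.2°, groundspeed 130.4 kt
Leg 3: desired track 187.6°; wind correction +6.2° → command heading 193.8°, groundspeed 113.0 kt
Leg 4: desired track 314.6°; wind correction -5.2° → command heading 309.4°, groundspeed 109.1 kt
Leg 5: desired track 335.0°; wind correction -6.2° → command heading 328.8°, groundspeed 113.0 kt
Leg 6: desired track 301.9°; wind correction -4.2° → command heading 297.7°, groundspeed 107.1 kt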